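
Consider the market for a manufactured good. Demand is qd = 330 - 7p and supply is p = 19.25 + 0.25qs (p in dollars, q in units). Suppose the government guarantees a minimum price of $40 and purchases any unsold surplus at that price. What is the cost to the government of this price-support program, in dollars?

Rearranging supply gives qs = 4p - 77. In a free market, 330 - 7p = 4p - 77 gives the equilibrium p* = 37, q* = 71.
Since 40 > 37, the floor is binding.
At p = 40: qd = 330 - 7·40 = 50 and qs = 4·40 - 77 = 83.
Surplus = qs - qd = 33.
Government expenditure = surplus × support price = 33 × 40 = 1320.

1320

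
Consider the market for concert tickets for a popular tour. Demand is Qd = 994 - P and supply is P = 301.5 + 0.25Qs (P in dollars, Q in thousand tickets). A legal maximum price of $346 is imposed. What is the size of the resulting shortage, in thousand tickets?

Rearranging supply gives Qs = 4P - 1206. In a free market, 994 - P = 4P - 1206 gives the equilibrium P* = 440, Q* = 554.
Because the ceiling (346) lies below the market-clearing price, it is binding.
At P = 346: Qd = 994 - 346 = 648 and Qs = 4·346 - 1206 = 178.
Shortage = Qd - Qs = 648 - 178 = 470.

470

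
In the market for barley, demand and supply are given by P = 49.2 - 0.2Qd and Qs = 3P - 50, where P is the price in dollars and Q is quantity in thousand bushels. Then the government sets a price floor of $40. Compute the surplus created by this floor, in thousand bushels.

Rearranging demand gives Qd = 246 - 5P. Without the control the market clears where 246 - 5P = 3P - 50, i.e. P* = 37 and Q* = 61.
The floor of 40 is above the equilibrium price 37, so it binds.
At P = 40: Qd = 246 - 5·40 = 46 and Qs = 3·40 - 50 = 70.
Surplus = Qs - Qd = 70 - 46 = 24.

24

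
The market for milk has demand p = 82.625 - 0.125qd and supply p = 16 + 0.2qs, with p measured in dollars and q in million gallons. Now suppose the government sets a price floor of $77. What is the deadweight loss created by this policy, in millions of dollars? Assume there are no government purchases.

4160

Rearranging demand gives qd = 661 - 8p; rearranging supply gives qs = 5p - 80. In a free market, 661 - 8p = 5p - 80 gives the equilibrium p* = 57, q* = 205.
The floor of 77 is above the equilibrium price 57, so it binds.
At p = 77: qd = 661 - 8·77 = 45 and qs = 5·77 - 80 = 305.
Quantity traded falls to 45. At q = 45 the demand price is (661 - 45)/8 = 77 and the supply price is (80 + 45)/5 = 25.
Deadweight loss = ½ · (77 - 25) · (205 - 45) = ½ · 52 · 160 = 4160.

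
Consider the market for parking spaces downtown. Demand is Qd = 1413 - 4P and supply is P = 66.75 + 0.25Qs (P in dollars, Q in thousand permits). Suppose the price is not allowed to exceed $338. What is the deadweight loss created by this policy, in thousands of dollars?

0

Rearranging supply gives Qs = 4P - 267. Equilibrium: 1413 - 4P = 4P - 267, so 1680 = 8P and P* = 210, Q* = 573.
Since 338 is above P* = 210, the ceiling does not bind and the free-market outcome prevails.
Since the control does not bind, no trades are prevented and deadweight loss is zero.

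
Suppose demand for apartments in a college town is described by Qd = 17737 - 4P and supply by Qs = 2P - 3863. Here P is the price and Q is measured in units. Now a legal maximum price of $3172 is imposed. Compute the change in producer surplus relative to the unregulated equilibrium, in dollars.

In a free market, 17737 - 4P = 2P - 3863 gives the equilibrium P* = 3600, Q* = 3337.
Because the ceiling (3172) lies below the market-clearing price, it is binding.
At P = 3172: Qd = 17737 - 4·3172 = 5049 and Qs = 2·3172 - 3863 = 2481.
Producer surplus without the control is ½ · (3600 - 1931.5) · 3337 = 2783892.25.
With the ceiling, producers sell 2481 units at 3172, so PS = ½ · (3172 - 1931.5) · 2481 = 1538840.25.
Change in producer surplus = 1538840.25 - 2783892.25 = -1245052.

-1245052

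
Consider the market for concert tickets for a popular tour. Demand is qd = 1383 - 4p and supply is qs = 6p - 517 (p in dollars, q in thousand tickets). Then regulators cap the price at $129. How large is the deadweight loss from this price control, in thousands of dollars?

Without the control the market clears where 1383 - 4p = 6p - 517, i.e. p* = 190 and q* = 623.
Because the ceiling (129) lies below the market-clearing price, it is binding.
At p = 129: qd = 1383 - 4·129 = 867 and qs = 6·129 - 517 = 257.
Quantity traded falls to 257. At q = 257 the demand price is (1383 - 257)/4 = 281.5 and the supply price is (517 + 257)/6 = 129.
Deadweight loss = ½ · (281.5 - 129) · (623 - 257) = ½ · 152.5 · 366 = 27907.5.

27907.5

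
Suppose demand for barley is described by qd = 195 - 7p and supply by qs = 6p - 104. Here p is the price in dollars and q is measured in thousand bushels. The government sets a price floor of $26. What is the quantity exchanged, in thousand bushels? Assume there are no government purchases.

13

In a free market, 195 - 7p = 6p - 104 gives the equilibrium p* = 23, q* = 34.
Because the floor (26) lies above the market-clearing price, it is binding.
At p = 26: qd = 195 - 7·26 = 13 and qs = 6·26 - 104 = 52.
The quantity actually transacted is the short side, demand: 13.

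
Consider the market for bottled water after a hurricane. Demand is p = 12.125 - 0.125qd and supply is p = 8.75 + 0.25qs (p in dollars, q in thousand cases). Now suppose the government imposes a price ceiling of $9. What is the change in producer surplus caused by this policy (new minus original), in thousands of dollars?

-10

Rearranging demand gives qd = 97 - 8p; rearranging supply gives qs = 4p - 35. In a free market, 97 - 8p = 4p - 35 gives the equilibrium p* = 11, q* = 9.
Because the ceiling (9) lies below the market-clearing price, it is binding.
At p = 9: qd = 97 - 8·9 = 25 and qs = 4·9 - 35 = 1.
Producer surplus without the control is ½ · (11 - 8.75) · 9 = 10.125.
With the ceiling, producers sell 1 units at 9, so PS = ½ · (9 - 8.75) · 1 = 0.125.
Change in producer surplus = 0.125 - 10.125 = -10.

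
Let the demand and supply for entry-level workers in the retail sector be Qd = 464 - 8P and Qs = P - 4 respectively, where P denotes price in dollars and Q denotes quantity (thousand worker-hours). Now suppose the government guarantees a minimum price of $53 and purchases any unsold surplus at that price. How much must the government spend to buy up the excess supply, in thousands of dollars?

477

Without the control the market clears where 464 - 8P = P - 4, i.e. P* = 52 and Q* = 48.
Since 53 > 52, the floor is binding.
At P = 53: Qd = 464 - 8·53 = 40 and Qs = 53 - 4 = 49.
Surplus = Qs - Qd = 9.
Government expenditure = surplus × support price = 9 × 53 = 477.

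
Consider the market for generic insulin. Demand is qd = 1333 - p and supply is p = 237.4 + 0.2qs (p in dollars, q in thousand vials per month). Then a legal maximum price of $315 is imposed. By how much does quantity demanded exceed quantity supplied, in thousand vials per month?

Rearranging supply gives qs = 5p - 1187. Equilibrium: 1333 - p = 5p - 1187, so 2520 = 6p and p* = 420, q* = 913.
Because the ceiling (315) lies below the market-clearing price, it is binding.
At p = 315: qd = 1333 - 315 = 1018 and qs = 5·315 - 1187 = 388.
Shortage = qd - qs = 1018 - 388 = 630.

630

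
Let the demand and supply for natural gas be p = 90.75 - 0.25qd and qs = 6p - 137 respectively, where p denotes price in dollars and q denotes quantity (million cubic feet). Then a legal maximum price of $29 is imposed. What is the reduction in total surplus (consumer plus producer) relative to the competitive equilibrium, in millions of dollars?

Rearranging demand gives qd = 363 - 4p. In a free market, 363 - 4p = 6p - 137 gives the equilibrium p* = 50, q* = 163.
Because the ceiling (29) lies below the market-clearing price, it is binding.
At p = 29: qd = 363 - 4·29 = 247 and qs = 6·29 - 137 = 37.
Quantity traded falls to 37. At q = 37 the demand price is (363 - 37)/4 = 81.5 and the supply price is (137 + 37)/6 = 29.
Deadweight loss = ½ · (81.5 - 29) · (163 - 37) = ½ · 52.5 · 126 = 3307.5.

3307.5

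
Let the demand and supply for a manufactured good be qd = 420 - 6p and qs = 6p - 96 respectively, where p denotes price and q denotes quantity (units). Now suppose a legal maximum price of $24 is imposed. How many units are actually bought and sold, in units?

Without the control the market clears where 420 - 6p = 6p - 96, i.e. p* = 43 and q* = 162.
Because the ceiling (24) lies below the market-clearing price, it is binding.
At p = 24: qd = 420 - 6·24 = 276 and qs = 6·24 - 96 = 48.
The quantity actually transacted is the short side, supply: 48.

48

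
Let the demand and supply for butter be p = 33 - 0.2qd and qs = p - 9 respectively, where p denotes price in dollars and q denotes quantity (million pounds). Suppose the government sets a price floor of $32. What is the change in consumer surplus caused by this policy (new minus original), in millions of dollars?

Rearranging demand gives qd = 165 - 5p. In a free market, 165 - 5p = p - 9 gives the equilibrium p* = 29, q* = 20.
Since 32 > 29, the floor is binding.
At p = 32: qd = 165 - 5·32 = 5 and qs = 32 - 9 = 23.
Consumer surplus without the control is ½ · (33 - 29) · 20 = 40.
With the floor, consumers buy 5 units at 32, so CS = ½ · (33 - 32) · 5 = 2.5.
Change in consumer surplus = 2.5 - 40 = -37.5.

-37.5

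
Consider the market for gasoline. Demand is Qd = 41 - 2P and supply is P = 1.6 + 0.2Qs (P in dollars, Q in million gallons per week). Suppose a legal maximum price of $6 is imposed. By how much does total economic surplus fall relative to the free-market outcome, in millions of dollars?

8.75

Rearranging supply gives Qs = 5P - 8. Equilibrium: 41 - 2P = 5P - 8, so 49 = 7P and P* = 7, Q* = 27.
Because the ceiling (6) lies below the market-clearing price, it is binding.
At P = 6: Qd = 41 - 2·6 = 29 and Qs = 5·6 - 8 = 22.
Quantity traded falls to 22. At Q = 22 the demand price is (41 - 22)/2 = 9.5 and the supply price is (8 + 22)/5 = 6.
Deadweight loss = ½ · (9.5 - 6) · (27 - 22) = ½ · 3.5 · 5 = 8.75.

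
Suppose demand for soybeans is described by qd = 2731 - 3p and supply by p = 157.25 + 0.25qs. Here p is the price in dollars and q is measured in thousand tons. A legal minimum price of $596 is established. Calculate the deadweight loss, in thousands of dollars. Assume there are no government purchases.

35322

Rearranging supply gives qs = 4p - 629. Without the control the market clears where 2731 - 3p = 4p - 629, i.e. p* = 480 and q* = 1291.
Because the floor (596) lies above the market-clearing price, it is binding.
At p = 596: qd = 2731 - 3·596 = 943 and qs = 4·596 - 629 = 1755.
Quantity traded falls to 943. At q = 943 the demand price is (2731 - 943)/3 = 596 and the supply price is (629 + 943)/4 = 393.
Deadweight loss = ½ · (596 - 393) · (1291 - 943) = ½ · 203 · 348 = 35322.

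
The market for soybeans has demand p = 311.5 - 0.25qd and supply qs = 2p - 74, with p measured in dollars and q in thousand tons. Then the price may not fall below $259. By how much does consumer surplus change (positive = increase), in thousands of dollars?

-11232

Rearranging demand gives qd = 1246 - 4p. Without the control the market clears where 1246 - 4p = 2p - 74, i.e. p* = 220 and q* = 366.
Because the floor (259) lies above the market-clearing price, it is binding.
At p = 259: qd = 1246 - 4·259 = 210 and qs = 2·259 - 74 = 444.
Consumer surplus without the control is ½ · (311.5 - 220) · 366 = 16744.5.
With the floor, consumers buy 210 units at 259, so CS = ½ · (311.5 - 259) · 210 = 5512.5.
Change in consumer surplus = 5512.5 - 16744.5 = -11232.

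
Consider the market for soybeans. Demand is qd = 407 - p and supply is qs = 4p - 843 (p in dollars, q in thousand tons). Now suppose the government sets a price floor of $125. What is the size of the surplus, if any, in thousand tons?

0

Without the control the market clears where 407 - p = 4p - 843, i.e. p* = 250 and q* = 157.
The floor of 125 is below the equilibrium price 250, so it is not binding; the market clears at p* = 250, q* = 157.
Since the control does not bind, there is no surplus.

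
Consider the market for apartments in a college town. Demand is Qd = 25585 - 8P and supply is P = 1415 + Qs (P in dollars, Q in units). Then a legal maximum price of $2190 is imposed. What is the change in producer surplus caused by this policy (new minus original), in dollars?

Rearranging supply gives Qs = P - 1415. Equilibrium: 25585 - 8P = P - 1415, so 27000 = 9P and P* = 3000, Q* = 1585.
Since 2190 < 3000, the ceiling is binding.
At P = 2190: Qd = 25585 - 8·2190 = 8065 and Qs = 2190 - 1415 = 775.
Producer surplus without the control is ½ · (3000 - 1415) · 1585 = 1256112.5.
With the ceiling, producers sell 775 units at 2190, so PS = ½ · (2190 - 1415) · 775 = 300312.5.
Change in producer surplus = 300312.5 - 1256112.5 = -955800.

-955800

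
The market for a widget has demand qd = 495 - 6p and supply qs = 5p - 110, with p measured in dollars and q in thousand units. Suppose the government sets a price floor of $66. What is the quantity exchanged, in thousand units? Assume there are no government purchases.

Setting quantity demanded equal to quantity supplied, 495 - 6p = 5p - 110, gives p* = 55 and q* = 165.
Because the floor (66) lies above the market-clearing price, it is binding.
At p = 66: qd = 495 - 6·66 = 99 and qs = 5·66 - 110 = 220.
The quantity actually transacted is the short side, demand: 99.

99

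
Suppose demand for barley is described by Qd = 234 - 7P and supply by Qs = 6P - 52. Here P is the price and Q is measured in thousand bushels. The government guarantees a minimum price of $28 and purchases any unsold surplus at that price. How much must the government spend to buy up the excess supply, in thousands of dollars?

In a free market, 234 - 7P = 6P - 52 gives the equilibrium P* = 22, Q* = 80.
Since 28 > 22, the floor is binding.
At P = 28: Qd = 234 - 7·28 = 38 and Qs = 6·28 - 52 = 116.
Surplus = Qs - Qd = 78.
Government expenditure = surplus × support price = 78 × 28 = 2184.

2184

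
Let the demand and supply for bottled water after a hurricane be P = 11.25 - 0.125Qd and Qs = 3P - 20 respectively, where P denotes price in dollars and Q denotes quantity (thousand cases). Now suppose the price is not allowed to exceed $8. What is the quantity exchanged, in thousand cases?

4

Rearranging demand gives Qd = 90 - 8P. Equilibrium: 90 - 8P = 3P - 20, so 110 = 11P and P* = 10, Q* = 10.
The ceiling of 8 is below the equilibrium price 10, so it binds.
At P = 8: Qd = 90 - 8·8 = 26 and Qs = 3·8 - 20 = 4.
The quantity actually transacted is the short side, supply: 4.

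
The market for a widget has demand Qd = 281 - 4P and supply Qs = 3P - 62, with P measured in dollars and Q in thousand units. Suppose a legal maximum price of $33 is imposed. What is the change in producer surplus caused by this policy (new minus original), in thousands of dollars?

Without the control the market clears where 281 - 4P = 3P - 62, i.e. P* = 49 and Q* = 85.
The ceiling of 33 is below the equilibrium price 49, so it binds.
At P = 33: Qd = 281 - 4·33 = 149 and Qs = 3·33 - 62 = 37.
Producer surplus without the control is ½ · (49 - 62/3) · 85 = 7225/6.
With the ceiling, producers sell 37 units at 33, so PS = ½ · (33 - 62/3) · 37 = 1369/6.
Change in producer surplus = 1369/6 - 7225/6 = -976.

-976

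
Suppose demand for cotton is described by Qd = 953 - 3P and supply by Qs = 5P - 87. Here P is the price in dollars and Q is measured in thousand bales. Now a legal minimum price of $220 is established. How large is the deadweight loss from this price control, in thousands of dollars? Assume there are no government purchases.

19440

Equilibrium: 953 - 3P = 5P - 87, so 1040 = 8P and P* = 130, Q* = 563.
The floor of 220 is above the equilibrium price 130, so it binds.
At P = 220: Qd = 953 - 3·220 = 293 and Qs = 5·220 - 87 = 1013.
Quantity traded falls to 293. At Q = 293 the demand price is (953 - 293)/3 = 220 and the supply price is (87 + 293)/5 = 76.
Deadweight loss = ½ · (220 - 76) · (563 - 293) = ½ · 144 · 270 = 19440.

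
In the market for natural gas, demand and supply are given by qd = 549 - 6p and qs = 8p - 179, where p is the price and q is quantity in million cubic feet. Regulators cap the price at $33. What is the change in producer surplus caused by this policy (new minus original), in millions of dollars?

-3059

Setting quantity demanded equal to quantity supplied, 549 - 6p = 8p - 179, gives p* = 52 and q* = 237.
The ceiling of 33 is below the equilibrium price 52, so it binds.
At p = 33: qd = 549 - 6·33 = 351 and qs = 8·33 - 179 = 85.
Producer surplus without the control is ½ · (52 - 22.375) · 237 = 3510.5625.
With the ceiling, producers sell 85 units at 33, so PS = ½ · (33 - 22.375) · 85 = 451.5625.
Change in producer surplus = 451.5625 - 3510.5625 = -3059.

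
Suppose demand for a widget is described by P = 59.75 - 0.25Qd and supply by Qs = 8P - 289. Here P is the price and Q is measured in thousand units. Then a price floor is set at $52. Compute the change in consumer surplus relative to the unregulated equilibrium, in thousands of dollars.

Rearranging demand gives Qd = 239 - 4P. Equilibrium: 239 - 4P = 8P - 289, so 528 = 12P and P* = 44, Q* = 63.
Because the floor (52) lies above the market-clearing price, it is binding.
At P = 52: Qd = 239 - 4·52 = 31 and Qs = 8·52 - 289 = 127.
Consumer surplus without the control is ½ · (59.75 - 44) · 63 = 496.125.
With the floor, consumers buy 31 units at 52, so CS = ½ · (59.75 - 52) · 31 = 120.125.
Change in consumer surplus = 120.125 - 496.125 = -376.

-376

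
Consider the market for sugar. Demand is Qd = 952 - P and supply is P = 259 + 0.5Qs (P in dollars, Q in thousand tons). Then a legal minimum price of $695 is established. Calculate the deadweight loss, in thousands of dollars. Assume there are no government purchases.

31518.75

Rearranging supply gives Qs = 2P - 518. Setting quantity demanded equal to quantity supplied, 952 - P = 2P - 518, gives P* = 490 and Q* = 462.
The floor of 695 is above the equilibrium price 490, so it binds.
At P = 695: Qd = 952 - 695 = 257 and Qs = 2·695 - 518 = 872.
Quantity traded falls to 257. At Q = 257 the demand price is 952 - 257 = 695 and the supply price is (518 + 257)/2 = 387.5.
Deadweight loss = ½ · (695 - 387.5) · (462 - 257) = ½ · 307.5 · 205 = 31518.75.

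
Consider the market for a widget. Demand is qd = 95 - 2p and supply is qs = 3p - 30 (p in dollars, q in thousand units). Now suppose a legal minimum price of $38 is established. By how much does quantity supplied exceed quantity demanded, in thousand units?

65

In a free market, 95 - 2p = 3p - 30 gives the equilibrium p* = 25, q* = 45.
Since 38 > 25, the floor is binding.
At p = 38: qd = 95 - 2·38 = 19 and qs = 3·38 - 30 = 84.
Surplus = qs - qd = 84 - 19 = 65.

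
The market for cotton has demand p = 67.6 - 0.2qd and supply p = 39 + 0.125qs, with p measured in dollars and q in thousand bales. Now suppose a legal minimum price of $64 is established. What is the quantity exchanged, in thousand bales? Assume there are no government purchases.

Rearranging demand gives qd = 338 - 5p; rearranging supply gives qs = 8p - 312. Without the control the market clears where 338 - 5p = 8p - 312, i.e. p* = 50 and q* = 88.
Since 64 > 50, the floor is binding.
At p = 64: qd = 338 - 5·64 = 18 and qs = 8·64 - 312 = 200.
The quantity actually transacted is the short side, demand: 18.

18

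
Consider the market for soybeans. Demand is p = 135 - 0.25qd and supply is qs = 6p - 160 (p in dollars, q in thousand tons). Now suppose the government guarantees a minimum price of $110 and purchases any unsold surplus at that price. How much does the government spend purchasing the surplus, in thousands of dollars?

Rearranging demand gives qd = 540 - 4p. In a free market, 540 - 4p = 6p - 160 gives the equilibrium p* = 70, q* = 260.
Since 110 > 70, the floor is binding.
At p = 110: qd = 540 - 4·110 = 100 and qs = 6·110 - 160 = 500.
Surplus = qs - qd = 400.
Government expenditure = surplus × support price = 400 × 110 = 44000.

44000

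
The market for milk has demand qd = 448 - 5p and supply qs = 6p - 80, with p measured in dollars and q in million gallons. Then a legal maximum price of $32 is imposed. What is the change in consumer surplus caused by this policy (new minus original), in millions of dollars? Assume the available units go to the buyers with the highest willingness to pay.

Without the control the market clears where 448 - 5p = 6p - 80, i.e. p* = 48 and q* = 208.
The ceiling of 32 is below the equilibrium price 48, so it binds.
At p = 32: qd = 448 - 5·32 = 288 and qs = 6·32 - 80 = 112.
Consumer surplus without the control is ½ · (89.6 - 48) · 208 = 4326.4.
With the ceiling, 112 units are sold at 32 (assume they go to the highest-value buyers). The demand price at q = 112 is 67.2, so CS = ½ · [(89.6 - 32) + (67.2 - 32)] · 112 = 5196.8.
Change in consumer surplus = 5196.8 - 4326.4 = 870.4.

870.4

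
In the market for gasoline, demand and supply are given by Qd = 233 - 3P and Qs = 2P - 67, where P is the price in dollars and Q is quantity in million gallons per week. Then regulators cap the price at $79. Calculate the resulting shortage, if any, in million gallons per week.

0

In a free market, 233 - 3P = 2P - 67 gives the equilibrium P* = 60, Q* = 53.
The ceiling of 79 is above the equilibrium price 60, so it is not binding; the market clears at P* = 60, Q* = 53.
Since the control does not bind, there is no shortage.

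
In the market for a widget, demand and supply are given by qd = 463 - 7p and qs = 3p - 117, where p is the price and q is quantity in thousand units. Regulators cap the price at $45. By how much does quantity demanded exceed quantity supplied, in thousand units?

Setting quantity demanded equal to quantity supplied, 463 - 7p = 3p - 117, gives p* = 58 and q* = 57.
The ceiling of 45 is below the equilibrium price 58, so it binds.
At p = 45: qd = 463 - 7·45 = 148 and qs = 3·45 - 117 = 18.
Shortage = qd - qs = 148 - 18 = 130.

130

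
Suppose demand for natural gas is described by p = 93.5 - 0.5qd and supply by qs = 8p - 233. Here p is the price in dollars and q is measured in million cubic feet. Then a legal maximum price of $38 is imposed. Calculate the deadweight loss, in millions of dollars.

320

Rearranging demand gives qd = 187 - 2p. Setting quantity demanded equal to quantity supplied, 187 - 2p = 8p - 233, gives p* = 42 and q* = 103.
The ceiling of 38 is below the equilibrium price 42, so it binds.
At p = 38: qd = 187 - 2·38 = 111 and qs = 8·38 - 233 = 71.
Quantity traded falls to 71. At q = 71 the demand price is (187 - 71)/2 = 58 and the supply price is (233 + 71)/8 = 38.
Deadweight loss = ½ · (58 - 38) · (103 - 71) = ½ · 20 · 32 = 320.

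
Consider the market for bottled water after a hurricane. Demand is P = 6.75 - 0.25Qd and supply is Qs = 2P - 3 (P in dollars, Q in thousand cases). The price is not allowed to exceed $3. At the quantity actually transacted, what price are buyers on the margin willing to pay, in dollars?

Rearranging demand gives Qd = 27 - 4P. Setting quantity demanded equal to quantity supplied, 27 - 4P = 2P - 3, gives P* = 5 and Q* = 7.
The ceiling of 3 is below the equilibrium price 5, so it binds.
At P = 3: Qd = 27 - 4·3 = 15 and Qs = 2·3 - 3 = 3.
Only 3 units reach the market. On the demand curve, the marginal buyer's willingness to pay at Q = 3 is (27 - 3)/4 = 6.

6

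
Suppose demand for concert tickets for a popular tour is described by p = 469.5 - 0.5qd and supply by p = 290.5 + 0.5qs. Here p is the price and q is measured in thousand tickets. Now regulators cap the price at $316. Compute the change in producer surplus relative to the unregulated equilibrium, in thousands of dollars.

-7360

Rearranging demand gives qd = 939 - 2p; rearranging supply gives qs = 2p - 581. Without the control the market clears where 939 - 2p = 2p - 581, i.e. p* = 380 and q* = 179.
Because the ceiling (316) lies below the market-clearing price, it is binding.
At p = 316: qd = 939 - 2·316 = 307 and qs = 2·316 - 581 = 51.
Producer surplus without the control is ½ · (380 - 290.5) · 179 = 8010.25.
With the ceiling, producers sell 51 units at 316, so PS = ½ · (316 - 290.5) · 51 = 650.25.
Change in producer surplus = 650.25 - 8010.25 = -7360.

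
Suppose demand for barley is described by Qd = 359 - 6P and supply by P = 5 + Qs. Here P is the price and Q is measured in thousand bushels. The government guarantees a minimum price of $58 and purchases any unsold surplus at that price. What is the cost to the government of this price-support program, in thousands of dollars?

Rearranging supply gives Qs = P - 5. In a free market, 359 - 6P = P - 5 gives the equilibrium P* = 52, Q* = 47.
Because the floor (58) lies above the market-clearing price, it is binding.
At P = 58: Qd = 359 - 6·58 = 11 and Qs = 58 - 5 = 53.
Surplus = Qs - Qd = 42.
Government expenditure = surplus × support price = 42 × 58 = 2436.

2436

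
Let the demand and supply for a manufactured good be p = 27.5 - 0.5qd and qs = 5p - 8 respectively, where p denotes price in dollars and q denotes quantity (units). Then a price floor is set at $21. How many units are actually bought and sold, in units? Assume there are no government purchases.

13

Rearranging demand gives qd = 55 - 2p. Setting quantity demanded equal to quantity supplied, 55 - 2p = 5p - 8, gives p* = 9 and q* = 37.
Because the floor (21) lies above the market-clearing price, it is binding.
At p = 21: qd = 55 - 2·21 = 13 and qs = 5·21 - 8 = 97.
The quantity actually transacted is the short side, demand: 13.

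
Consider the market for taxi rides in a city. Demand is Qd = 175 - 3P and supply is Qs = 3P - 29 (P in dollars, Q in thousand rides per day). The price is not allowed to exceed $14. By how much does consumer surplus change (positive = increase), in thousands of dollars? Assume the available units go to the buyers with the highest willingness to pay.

In a free market, 175 - 3P = 3P - 29 gives the equilibrium P* = 34, Q* = 73.
The ceiling of 14 is below the equilibrium price 34, so it binds.
At P = 14: Qd = 175 - 3·14 = 133 and Qs = 3·14 - 29 = 13.
Consumer surplus without the control is ½ · (175/3 - 34) · 73 = 5329/6.
With the ceiling, 13 units are sold at 14 (assume they go to the highest-value buyers). The demand price at Q = 13 is 54, so CS = ½ · [(175/3 - 14) + (54 - 14)] · 13 = 3289/6.
Change in consumer surplus = 3289/6 - 5329/6 = -340.

-340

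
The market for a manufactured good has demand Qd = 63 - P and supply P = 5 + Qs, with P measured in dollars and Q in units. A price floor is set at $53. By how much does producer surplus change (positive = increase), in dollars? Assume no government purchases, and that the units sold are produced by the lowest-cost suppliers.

9.5

Rearranging supply gives Qs = P - 5. Setting quantity demanded equal to quantity supplied, 63 - P = P - 5, gives P* = 34 and Q* = 29.
Since 53 > 34, the floor is binding.
At P = 53: Qd = 63 - 53 = 10 and Qs = 53 - 5 = 48.
Producer surplus without the control is ½ · (34 - 5) · 29 = 420.5.
With the floor, 10 units are sold at 53. The supply price at Q = 10 is 15, so PS = ½ · [(53 - 5) + (53 - 15)] · 10 = 430.
Change in producer surplus = 430 - 420.5 = 9.5.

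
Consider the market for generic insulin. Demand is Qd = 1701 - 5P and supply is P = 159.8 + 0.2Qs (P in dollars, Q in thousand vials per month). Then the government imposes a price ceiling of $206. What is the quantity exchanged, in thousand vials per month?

Rearranging supply gives Qs = 5P - 799. In a free market, 1701 - 5P = 5P - 799 gives the equilibrium P* = 250, Q* = 451.
Because the ceiling (206) lies below the market-clearing price, it is binding.
At P = 206: Qd = 1701 - 5·206 = 671 and Qs = 5·206 - 799 = 231.
The quantity actually transacted is the short side, supply: 231.

231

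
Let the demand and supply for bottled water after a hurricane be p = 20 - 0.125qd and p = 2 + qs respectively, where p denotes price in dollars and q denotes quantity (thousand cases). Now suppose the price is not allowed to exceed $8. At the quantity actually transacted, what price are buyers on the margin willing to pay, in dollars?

Rearranging demand gives qd = 160 - 8p; rearranging supply gives qs = p - 2. In a free market, 160 - 8p = p - 2 gives the equilibrium p* = 18, q* = 16.
Because the ceiling (8) lies below the market-clearing price, it is binding.
At p = 8: qd = 160 - 8·8 = 96 and qs = 8 - 2 = 6.
Only 6 units reach the market. On the demand curve, the marginal buyer's willingness to pay at q = 6 is (160 - 6)/8 = 19.25.

19.25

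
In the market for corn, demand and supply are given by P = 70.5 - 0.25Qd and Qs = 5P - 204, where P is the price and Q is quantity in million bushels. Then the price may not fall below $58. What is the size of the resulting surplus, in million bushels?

36

Rearranging demand gives Qd = 282 - 4P. Setting quantity demanded equal to quantity supplied, 282 - 4P = 5P - 204, gives P* = 54 and Q* = 66.
Since 58 > 54, the floor is binding.
At P = 58: Qd = 282 - 4·58 = 50 and Qs = 5·58 - 204 = 86.
Surplus = Qs - Qd = 86 - 50 = 36.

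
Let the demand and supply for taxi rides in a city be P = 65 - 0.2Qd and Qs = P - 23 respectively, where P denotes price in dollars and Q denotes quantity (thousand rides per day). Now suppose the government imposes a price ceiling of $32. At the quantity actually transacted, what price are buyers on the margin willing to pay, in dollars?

63.2

Rearranging demand gives Qd = 325 - 5P. Without the control the market clears where 325 - 5P = P - 23, i.e. P* = 58 and Q* = 35.
Because the ceiling (32) lies below the market-clearing price, it is binding.
At P = 32: Qd = 325 - 5·32 = 165 and Qs = 32 - 23 = 9.
Only 9 units reach the market. On the demand curve, the marginal buyer's willingness to pay at Q = 9 is (325 - 9)/5 = 63.2.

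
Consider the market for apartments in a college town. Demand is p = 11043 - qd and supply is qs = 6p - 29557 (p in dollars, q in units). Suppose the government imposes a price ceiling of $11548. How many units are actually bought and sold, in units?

Rearranging demand gives qd = 11043 - p. Equilibrium: 11043 - p = 6p - 29557, so 40600 = 7p and p* = 5800, q* = 5243.
Since 11548 is above p* = 5800, the ceiling does not bind and the free-market outcome prevails.

5243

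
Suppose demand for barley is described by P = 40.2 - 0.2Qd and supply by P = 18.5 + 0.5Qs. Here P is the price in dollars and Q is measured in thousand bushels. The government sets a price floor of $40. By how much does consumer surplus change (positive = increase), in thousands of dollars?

-96

Rearranging demand gives Qd = 201 - 5P; rearranging supply gives Qs = 2P - 37. Without the control the market clears where 201 - 5P = 2P - 37, i.e. P* = 34 and Q* = 31.
Since 40 > 34, the floor is binding.
At P = 40: Qd = 201 - 5·40 = 1 and Qs = 2·40 - 37 = 43.
Consumer surplus without the control is ½ · (40.2 - 34) · 31 = 96.1.
With the floor, consumers buy 1 units at 40, so CS = ½ · (40.2 - 40) · 1 = 0.1.
Change in consumer surplus = 0.1 - 96.1 = -96.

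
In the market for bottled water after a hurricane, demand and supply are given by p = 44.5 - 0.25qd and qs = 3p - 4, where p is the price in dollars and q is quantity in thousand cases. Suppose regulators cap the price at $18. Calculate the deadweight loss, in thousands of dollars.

Rearranging demand gives qd = 178 - 4p. Setting quantity demanded equal to quantity supplied, 178 - 4p = 3p - 4, gives p* = 26 and q* = 74.
Because the ceiling (18) lies below the market-clearing price, it is binding.
At p = 18: qd = 178 - 4·18 = 106 and qs = 3·18 - 4 = 50.
Quantity traded falls to 50. At q = 50 the demand price is (178 - 50)/4 = 32 and the supply price is (4 + 50)/3 = 18.
Deadweight loss = ½ · (32 - 18) · (74 - 50) = ½ · 14 · 24 = 168.

168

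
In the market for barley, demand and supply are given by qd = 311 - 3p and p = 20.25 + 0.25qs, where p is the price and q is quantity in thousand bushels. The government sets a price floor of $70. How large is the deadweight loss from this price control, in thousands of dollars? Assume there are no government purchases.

514.5

Rearranging supply gives qs = 4p - 81. Equilibrium: 311 - 3p = 4p - 81, so 392 = 7p and p* = 56, q* = 143.
The floor of 70 is above the equilibrium price 56, so it binds.
At p = 70: qd = 311 - 3·70 = 101 and qs = 4·70 - 81 = 199.
Quantity traded falls to 101. At q = 101 the demand price is (311 - 101)/3 = 70 and the supply price is (81 + 101)/4 = 45.5.
Deadweight loss = ½ · (70 - 45.5) · (143 - 101) = ½ · 24.5 · 42 = 514.5.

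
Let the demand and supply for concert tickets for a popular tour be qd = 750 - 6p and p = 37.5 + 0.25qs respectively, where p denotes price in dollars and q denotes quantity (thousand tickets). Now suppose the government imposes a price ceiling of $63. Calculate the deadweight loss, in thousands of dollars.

Rearranging supply gives qs = 4p - 150. In a free market, 750 - 6p = 4p - 150 gives the equilibrium p* = 90, q* = 210.
Because the ceiling (63) lies below the market-clearing price, it is binding.
At p = 63: qd = 750 - 6·63 = 372 and qs = 4·63 - 150 = 102.
Quantity traded falls to 102. At q = 102 the demand price is (750 - 102)/6 = 108 and the supply price is (150 + 102)/4 = 63.
Deadweight loss = ½ · (108 - 63) · (210 - 102) = ½ · 45 · 108 = 2430.

2430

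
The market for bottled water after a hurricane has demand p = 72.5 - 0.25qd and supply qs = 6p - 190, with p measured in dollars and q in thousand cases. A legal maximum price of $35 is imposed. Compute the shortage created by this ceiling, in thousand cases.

Rearranging demand gives qd = 290 - 4p. Equilibrium: 290 - 4p = 6p - 190, so 480 = 10p and p* = 48, q* = 98.
The ceiling of 35 is below the equilibrium price 48, so it binds.
At p = 35: qd = 290 - 4·35 = 150 and qs = 6·35 - 190 = 20.
Shortage = qd - qs = 150 - 20 = 130.

130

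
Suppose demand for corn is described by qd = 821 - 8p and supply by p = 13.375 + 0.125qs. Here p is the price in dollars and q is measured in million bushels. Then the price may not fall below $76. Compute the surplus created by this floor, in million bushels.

288

Rearranging supply gives qs = 8p - 107. Equilibrium: 821 - 8p = 8p - 107, so 928 = 16p and p* = 58, q* = 357.
The floor of 76 is above the equilibrium price 58, so it binds.
At p = 76: qd = 821 - 8·76 = 213 and qs = 8·76 - 107 = 501.
Surplus = qs - qd = 501 - 213 = 288.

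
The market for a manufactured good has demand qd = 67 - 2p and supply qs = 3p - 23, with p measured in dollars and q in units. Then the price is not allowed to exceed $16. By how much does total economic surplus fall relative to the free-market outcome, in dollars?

In a free market, 67 - 2p = 3p - 23 gives the equilibrium p* = 18, q* = 31.
The ceiling of 16 is below the equilibrium price 18, so it binds.
At p = 16: qd = 67 - 2·16 = 35 and qs = 3·16 - 23 = 25.
Quantity traded falls to 25. At q = 25 the demand price is (67 - 25)/2 = 21 and the supply price is (23 + 25)/3 = 16.
Deadweight loss = ½ · (21 - 16) · (31 - 25) = ½ · 5 · 6 = 15.

15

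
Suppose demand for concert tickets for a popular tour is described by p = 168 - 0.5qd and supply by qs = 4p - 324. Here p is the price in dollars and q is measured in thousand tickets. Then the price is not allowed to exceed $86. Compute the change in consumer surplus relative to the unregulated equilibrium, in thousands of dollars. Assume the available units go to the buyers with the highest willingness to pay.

-1824

Rearranging demand gives qd = 336 - 2p. In a free market, 336 - 2p = 4p - 324 gives the equilibrium p* = 110, q* = 116.
The ceiling of 86 is below the equilibrium price 110, so it binds.
At p = 86: qd = 336 - 2·86 = 164 and qs = 4·86 - 324 = 20.
Consumer surplus without the control is ½ · (168 - 110) · 116 = 3364.
With the ceiling, 20 units are sold at 86 (assume they go to the highest-value buyers). The demand price at q = 20 is 158, so CS = ½ · [(168 - 86) + (158 - 86)] · 20 = 1540.
Change in consumer surplus = 1540 - 3364 = -1824.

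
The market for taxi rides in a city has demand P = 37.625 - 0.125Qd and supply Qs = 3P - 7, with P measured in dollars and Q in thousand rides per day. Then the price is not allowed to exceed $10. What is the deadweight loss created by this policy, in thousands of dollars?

668.25

Rearranging demand gives Qd = 301 - 8P. Without the control the market clears where 301 - 8P = 3P - 7, i.e. P* = 28 and Q* = 77.
Because the ceiling (10) lies below the market-clearing price, it is binding.
At P = 10: Qd = 301 - 8·10 = 221 and Qs = 3·10 - 7 = 23.
Quantity traded falls to 23. At Q = 23 the demand price is (301 - 23)/8 = 34.75 and the supply price is (7 + 23)/3 = 10.
Deadweight loss = ½ · (34.75 - 10) · (77 - 23) = ½ · 24.75 · 54 = 668.25.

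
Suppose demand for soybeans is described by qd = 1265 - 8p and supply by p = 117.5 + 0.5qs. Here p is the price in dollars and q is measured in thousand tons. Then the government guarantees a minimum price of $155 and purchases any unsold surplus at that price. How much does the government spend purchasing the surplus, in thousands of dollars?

7750

Rearranging supply gives qs = 2p - 235. Equilibrium: 1265 - 8p = 2p - 235, so 1500 = 10p and p* = 150, q* = 65.
Since 155 > 150, the floor is binding.
At p = 155: qd = 1265 - 8·155 = 25 and qs = 2·155 - 235 = 75.
Surplus = qs - qd = 50.
Government expenditure = surplus × support price = 50 × 155 = 7750.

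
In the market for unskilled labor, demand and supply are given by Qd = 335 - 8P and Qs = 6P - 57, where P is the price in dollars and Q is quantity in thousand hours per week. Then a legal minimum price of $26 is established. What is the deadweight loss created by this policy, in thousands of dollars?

In a free market, 335 - 8P = 6P - 57 gives the equilibrium P* = 28, Q* = 111.
The floor of 26 is below the equilibrium price 28, so it is not binding; the market clears at P* = 28, Q* = 111.
Since the control does not bind, no trades are prevented and deadweight loss is zero.

0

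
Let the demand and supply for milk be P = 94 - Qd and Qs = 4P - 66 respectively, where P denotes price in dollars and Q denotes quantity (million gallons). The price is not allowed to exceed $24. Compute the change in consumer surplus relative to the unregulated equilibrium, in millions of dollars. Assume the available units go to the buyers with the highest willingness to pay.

-272

Rearranging demand gives Qd = 94 - P. Equilibrium: 94 - P = 4P - 66, so 160 = 5P and P* = 32, Q* = 62.
The ceiling of 24 is below the equilibrium price 32, so it binds.
At P = 24: Qd = 94 - 24 = 70 and Qs = 4·24 - 66 = 30.
Consumer surplus without the control is ½ · (94 - 32) · 62 = 1922.
With the ceiling, 30 units are sold at 24 (assume they go to the highest-value buyers). The demand price at Q = 30 is 64, so CS = ½ · [(94 - 24) + (64 - 24)] · 30 = 1650.
Change in consumer surplus = 1650 - 1922 = -272.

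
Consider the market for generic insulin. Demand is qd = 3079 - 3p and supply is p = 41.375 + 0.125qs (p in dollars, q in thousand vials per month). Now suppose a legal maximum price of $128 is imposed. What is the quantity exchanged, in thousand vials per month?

693

Rearranging supply gives qs = 8p - 331. In a free market, 3079 - 3p = 8p - 331 gives the equilibrium p* = 310, q* = 2149.
The ceiling of 128 is below the equilibrium price 310, so it binds.
At p = 128: qd = 3079 - 3·128 = 2695 and qs = 8·128 - 331 = 693.
The quantity actually transacted is the short side, supply: 693.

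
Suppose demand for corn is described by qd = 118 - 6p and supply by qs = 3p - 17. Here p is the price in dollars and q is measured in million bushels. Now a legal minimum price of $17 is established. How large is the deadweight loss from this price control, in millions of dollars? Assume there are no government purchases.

Setting quantity demanded equal to quantity supplied, 118 - 6p = 3p - 17, gives p* = 15 and q* = 28.
Because the floor (17) lies above the market-clearing price, it is binding.
At p = 17: qd = 118 - 6·17 = 16 and qs = 3·17 - 17 = 34.
Quantity traded falls to 16. At q = 16 the demand price is (118 - 16)/6 = 17 and the supply price is (17 + 16)/3 = 11.
Deadweight loss = ½ · (17 - 11) · (28 - 16) = ½ · 6 · 12 = 36.

36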